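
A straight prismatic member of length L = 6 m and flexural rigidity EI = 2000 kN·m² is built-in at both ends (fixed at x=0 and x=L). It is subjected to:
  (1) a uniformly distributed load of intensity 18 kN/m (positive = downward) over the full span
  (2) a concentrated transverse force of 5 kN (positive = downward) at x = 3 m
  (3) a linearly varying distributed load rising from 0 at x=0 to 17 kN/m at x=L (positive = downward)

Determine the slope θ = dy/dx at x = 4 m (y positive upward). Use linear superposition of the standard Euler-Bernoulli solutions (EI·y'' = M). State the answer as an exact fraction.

Load 1 — uniform load w=18 kN/m over full span:
  θ_1 = -wx(L-x)(L-2x)/(12EI) = -18·4·(6-4)·(6-2·4)/(12·2000) = 3/250 rad
Load 2 — point force P=5 kN at a=3 m (b=L-a=3):
  θ_2 = Pa²(L-x)(2bL-(3b+a)(L-x))/(2L³EI)  [x>a] = 5·3²·(6-4)·(2·3·6-(3·3+3)·(6-4))/(2·6³·2000) = 1/800 rad
Load 3 — triangular load w₀=17 kN/m (0→w₀ over full span):
  θ_3 = -w₀(2x(L-x)(L-2x)(x+2L)+x²(L-x)²)/(120LEI) = -17·(2·4·(6-4)·(6-2·4)·(4+2·6)+4²·(6-4)²)/(120·6·2000) = 119/22500 rad
Superposition: θ = Σ θ_i = 3337/180000 rad ≈ 0.018539 rad

θ(4) = 3337/180000 rad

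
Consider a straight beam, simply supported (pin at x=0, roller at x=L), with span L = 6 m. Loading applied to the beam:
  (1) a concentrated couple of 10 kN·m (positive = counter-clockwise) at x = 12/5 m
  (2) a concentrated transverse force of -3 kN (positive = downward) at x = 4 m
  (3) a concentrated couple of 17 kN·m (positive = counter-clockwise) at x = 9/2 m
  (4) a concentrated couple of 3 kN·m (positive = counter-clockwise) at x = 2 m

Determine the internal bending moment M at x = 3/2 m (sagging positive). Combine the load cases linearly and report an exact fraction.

Load 1 — applied couple M₀=10 kN·m at a=12/5 m (b=L-a=18/5):
  M_1 = M₀x/L  [x≤a] = 10·(3/2)/6 = 5/2 kN·m
Load 2 — point force P=-3 kN at a=4 m (b=L-a=2):
  M_2 = Pbx/L  [x≤a] = (-3)·2·(3/2)/6 = -3/2 kN·m
Load 3 — applied couple M₀=17 kN·m at a=9/2 m (b=L-a=3/2):
  M_3 = M₀x/L  [x≤a] = 17·(3/2)/6 = 17/4 kN·m
Load 4 — applied couple M₀=3 kN·m at a=2 m (b=L-a=4):
  M_4 = M₀x/L  [x≤a] = 3·(3/2)/6 = 3/4 kN·m
Superposition: M = Σ M_i = 6 kN·m ≈ 6.000000 kN·m

M(3/2) = 6 kN·m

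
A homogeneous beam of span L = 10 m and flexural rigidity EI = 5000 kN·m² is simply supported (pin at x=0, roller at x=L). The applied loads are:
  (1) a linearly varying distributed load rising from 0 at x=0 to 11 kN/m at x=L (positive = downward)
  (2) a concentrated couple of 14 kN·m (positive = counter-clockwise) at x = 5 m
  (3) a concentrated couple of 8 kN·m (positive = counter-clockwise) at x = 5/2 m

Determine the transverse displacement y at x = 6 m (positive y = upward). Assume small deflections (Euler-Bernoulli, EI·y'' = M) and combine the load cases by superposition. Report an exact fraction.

Load 1 — triangular load w₀=11 kN/m (0→w₀ over full span):
  y_1 = -w₀x(7L⁴-10L²x²+3x⁴)/(360LEI) = -11·6·(7·10⁴-10·10²·6²+3·6⁴)/(360·10·5000) = -6512/46875 m
Load 2 — applied couple M₀=14 kN·m at a=5 m (b=L-a=5):
  y_2 = (M₀x³/(6L)-M₀(x-a)²/2+C₁x)/EI  [x>a] with C₁=M₀(3b²-L²)/(6L)=-35/6 = (14·6³/(6·10)-14·(6-5)²/2+(-35/6)·6)/5000 = 21/12500 m
Load 3 — applied couple M₀=8 kN·m at a=5/2 m (b=L-a=15/2):
  y_3 = (M₀x³/(6L)-M₀(x-a)²/2+C₁x)/EI  [x>a] with C₁=M₀(3b²-L²)/(6L)=55/6 = (8·6³/(6·10)-8·(6-(5/2))²/2+(55/6)·6)/5000 = 87/12500 m
Superposition: y = Σ y_i = -6107/46875 m ≈ -0.130283 m

y(6) = -6107/46875 m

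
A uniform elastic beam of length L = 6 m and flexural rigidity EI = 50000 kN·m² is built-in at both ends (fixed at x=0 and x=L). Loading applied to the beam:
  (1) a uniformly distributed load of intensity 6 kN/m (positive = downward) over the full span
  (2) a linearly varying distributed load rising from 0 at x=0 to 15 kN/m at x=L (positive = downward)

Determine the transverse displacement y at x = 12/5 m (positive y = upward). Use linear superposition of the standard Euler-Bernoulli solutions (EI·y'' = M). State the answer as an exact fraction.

y(12/5) = -8019/9765625 m

Load 1 — uniform load w=6 kN/m over full span:
  y_1 = -wx²(L-x)²/(24EI) = -6·(12/5)²·(6-(12/5))²/(24·50000) = -729/1953125 m
Load 2 — triangular load w₀=15 kN/m (0→w₀ over full span):
  y_2 = -w₀x²(L-x)²(x+2L)/(120LEI) = -15·(12/5)²·(6-(12/5))²·((12/5)+2·6)/(120·6·50000) = -4374/9765625 m
Superposition: y = Σ y_i = -8019/9765625 m ≈ -0.000821 m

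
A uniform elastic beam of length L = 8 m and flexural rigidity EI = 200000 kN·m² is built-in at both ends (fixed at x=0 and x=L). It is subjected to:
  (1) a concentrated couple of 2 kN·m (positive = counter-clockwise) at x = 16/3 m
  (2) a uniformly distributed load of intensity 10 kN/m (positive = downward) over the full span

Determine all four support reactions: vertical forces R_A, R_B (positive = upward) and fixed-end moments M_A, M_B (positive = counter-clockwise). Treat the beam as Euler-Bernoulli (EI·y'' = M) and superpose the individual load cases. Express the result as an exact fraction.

Load 1 — applied couple M₀=2 kN·m at a=16/3 m (b=L-a=8/3):
  R_A = 6M₀ab/L³ = 6·2·(16/3)·(8/3)/8³ = 1/3 kN
  M_A = M₀b(2a-b)/L² = 2·(8/3)·(2·(16/3)-(8/3))/8² = 2/3 kN·m
  R_B = -6M₀ab/L³ = -6·2·(16/3)·(8/3)/8³ = -1/3 kN
  M_B = M₀a(2b-a)/L² = 2·(16/3)·(2·(8/3)-(16/3))/8² = 0 kN·m
Load 2 — uniform load w=10 kN/m over full span:
  R_A = wL/2 = 10·8/2 = 40 kN
  M_A = wL²/12 = 10·8²/12 = 160/3 kN·m
  R_B = wL/2 = 10·8/2 = 40 kN
  M_B = -wL²/12 = -10·8²/12 = -160/3 kN·m
Superposition: R_A = 121/3 kN, M_A = 54 kN·m, R_B = 119/3 kN, M_B = -160/3 kN·m

R_A = 121/3 kN, M_A = 54 kN·m, R_B = 119/3 kN, M_B = -160/3 kN·m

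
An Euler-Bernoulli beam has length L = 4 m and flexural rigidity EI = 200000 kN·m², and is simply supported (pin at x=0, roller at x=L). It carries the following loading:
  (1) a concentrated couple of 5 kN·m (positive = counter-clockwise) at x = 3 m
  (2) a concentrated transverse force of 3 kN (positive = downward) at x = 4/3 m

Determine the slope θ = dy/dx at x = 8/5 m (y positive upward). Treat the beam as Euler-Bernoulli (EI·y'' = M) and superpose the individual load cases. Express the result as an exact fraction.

Load 1 — applied couple M₀=5 kN·m at a=3 m (b=L-a=1):
  θ_1 = (M₀x²/(2L)+C₁)/EI  [x≤a] with C₁=M₀(3b²-L²)/(6L)=-65/24 = (5·(8/5)²/(2·4)+(-65/24))/200000 = -133/24000000 rad
Load 2 — point force P=3 kN at a=4/3 m (b=L-a=8/3):
  θ_2 = -Pa(2L²-6Lx+3x²+a²)/(6LEI)  [x>a] = -3·(4/3)·(2·4²-6·4·(8/5)+3·(8/5)²+(4/3)²)/(6·4·200000) = -43/16875000 rad
Superposition: θ = Σ θ_i = -8737/1080000000 rad ≈ -0.000008 rad

θ(8/5) = -8737/1080000000 rad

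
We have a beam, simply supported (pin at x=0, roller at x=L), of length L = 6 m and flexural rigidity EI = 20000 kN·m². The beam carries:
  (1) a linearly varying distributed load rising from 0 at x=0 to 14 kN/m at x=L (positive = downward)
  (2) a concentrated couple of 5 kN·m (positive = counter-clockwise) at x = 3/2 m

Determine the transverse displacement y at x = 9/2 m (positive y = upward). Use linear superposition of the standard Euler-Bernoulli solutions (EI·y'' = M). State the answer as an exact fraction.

Load 1 — triangular load w₀=14 kN/m (0→w₀ over full span):
  y_1 = -w₀x(7L⁴-10L²x²+3x⁴)/(360LEI) = -14·(9/2)·(7·6⁴-10·6²·(9/2)²+3·(9/2)⁴)/(360·6·20000) = -22491/5120000 m
Load 2 — applied couple M₀=5 kN·m at a=3/2 m (b=L-a=9/2):
  y_2 = (M₀x³/(6L)-M₀(x-a)²/2+C₁x)/EI  [x>a] with C₁=M₀(3b²-L²)/(6L)=55/16 = (5·(9/2)³/(6·6)-5·((9/2)-(3/2))²/2+(55/16)·(9/2))/20000 = 9/32000 m
Superposition: y = Σ y_i = -21051/5120000 m ≈ -0.004112 m

y(9/2) = -21051/5120000 m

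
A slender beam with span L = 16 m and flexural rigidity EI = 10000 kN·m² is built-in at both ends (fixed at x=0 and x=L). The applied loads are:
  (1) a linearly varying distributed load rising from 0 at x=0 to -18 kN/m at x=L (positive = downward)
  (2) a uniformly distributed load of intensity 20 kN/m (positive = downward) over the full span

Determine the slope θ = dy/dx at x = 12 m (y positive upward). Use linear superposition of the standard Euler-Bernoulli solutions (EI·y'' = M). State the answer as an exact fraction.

θ(12) = 431/12500 rad

Load 1 — triangular load w₀=-18 kN/m (0→w₀ over full span):
  θ_1 = -w₀(2x(L-x)(L-2x)(x+2L)+x²(L-x)²)/(120LEI) = -(-18)·(2·12·(16-12)·(16-2·12)·(12+2·16)+12²·(16-12)²)/(120·16·10000) = -369/12500 rad
Load 2 — uniform load w=20 kN/m over full span:
  θ_2 = -wx(L-x)(L-2x)/(12EI) = -20·12·(16-12)·(16-2·12)/(12·10000) = 8/125 rad
Superposition: θ = Σ θ_i = 431/12500 rad ≈ 0.034480 rad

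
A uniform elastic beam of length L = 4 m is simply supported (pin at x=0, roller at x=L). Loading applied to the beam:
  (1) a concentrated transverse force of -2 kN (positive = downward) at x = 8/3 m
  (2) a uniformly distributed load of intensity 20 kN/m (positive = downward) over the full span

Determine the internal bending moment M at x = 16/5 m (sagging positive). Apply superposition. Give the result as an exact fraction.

M(16/5) = 368/15 kN·m

Load 1 — point force P=-2 kN at a=8/3 m (b=L-a=4/3):
  M_1 = Pa(L-x)/L  [x>a] = (-2)·(8/3)·(4-(16/5))/4 = -16/15 kN·m
Load 2 — uniform load w=20 kN/m over full span:
  M_2 = wx(L-x)/2 = 20·(16/5)·(4-(16/5))/2 = 128/5 kN·m
Superposition: M = Σ M_i = 368/15 kN·m ≈ 24.533333 kN·m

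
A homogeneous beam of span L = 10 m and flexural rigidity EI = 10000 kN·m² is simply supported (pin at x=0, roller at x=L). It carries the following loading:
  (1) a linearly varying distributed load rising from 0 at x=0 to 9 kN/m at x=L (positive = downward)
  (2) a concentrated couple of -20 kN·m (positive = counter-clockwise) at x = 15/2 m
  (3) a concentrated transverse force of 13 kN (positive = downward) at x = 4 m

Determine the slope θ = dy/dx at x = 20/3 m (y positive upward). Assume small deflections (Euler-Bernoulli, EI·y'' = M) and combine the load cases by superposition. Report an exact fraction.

θ(20/3) = 59837/5400000 rad

Load 1 — triangular load w₀=9 kN/m (0→w₀ over full span):
  θ_1 = -w₀(7L⁴-30L²x²+15x⁴)/(360LEI) = -9·(7·10⁴-30·10²·(20/3)²+15·(20/3)⁴)/(360·10·10000) = 91/10800 rad
Load 2 — applied couple M₀=-20 kN·m at a=15/2 m (b=L-a=5/2):
  θ_2 = (M₀x²/(2L)+C₁)/EI  [x≤a] with C₁=M₀(3b²-L²)/(6L)=325/12 = ((-20)·(20/3)²/(2·10)+(325/12))/10000 = -1/576 rad
Load 3 — point force P=13 kN at a=4 m (b=L-a=6):
  θ_3 = -Pa(2L²-6Lx+3x²+a²)/(6LEI)  [x>a] = -13·4·(2·10²-6·10·(20/3)+3·(20/3)²+4²)/(6·10·10000) = 247/56250 rad
Superposition: θ = Σ θ_i = 59837/5400000 rad ≈ 0.011081 rad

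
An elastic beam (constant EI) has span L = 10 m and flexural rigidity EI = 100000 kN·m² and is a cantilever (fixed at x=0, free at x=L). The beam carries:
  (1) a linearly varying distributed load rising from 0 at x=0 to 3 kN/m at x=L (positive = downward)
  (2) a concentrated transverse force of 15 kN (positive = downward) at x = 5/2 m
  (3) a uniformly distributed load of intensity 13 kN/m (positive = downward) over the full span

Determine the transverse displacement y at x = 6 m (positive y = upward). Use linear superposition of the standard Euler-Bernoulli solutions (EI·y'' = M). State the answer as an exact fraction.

y(6) = -3697451/40000000 m

Load 1 — triangular load w₀=3 kN/m (0→w₀ over full span):
  y_1 = (w₀Lx³/12-w₀L²x²/6-w₀x⁵/(120L))/EI = (3·10·6³/12-3·10²·6²/6-3·6⁵/(120·10))/100000 = -15993/1250000 m
Load 2 — point force P=15 kN at a=5/2 m (b=L-a=15/2):
  y_2 = -Pa²(3x-a)/(6EI)  [x>a] = -15·(5/2)²·(3·6-(5/2))/(6·100000) = -31/12800 m
Load 3 — uniform load w=13 kN/m over full span:
  y_3 = -wx²(x²-4Lx+6L²)/(24EI) = -13·6²·(6²-4·10·6+6·10²)/(24·100000) = -3861/50000 m
Superposition: y = Σ y_i = -3697451/40000000 m ≈ -0.092436 m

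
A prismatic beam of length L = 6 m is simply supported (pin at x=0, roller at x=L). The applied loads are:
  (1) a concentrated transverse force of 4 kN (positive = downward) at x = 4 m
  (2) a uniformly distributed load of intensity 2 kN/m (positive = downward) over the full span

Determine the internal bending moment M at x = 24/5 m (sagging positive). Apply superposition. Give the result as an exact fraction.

M(24/5) = 224/25 kN·m

Load 1 — point force P=4 kN at a=4 m (b=L-a=2):
  M_1 = Pa(L-x)/L  [x>a] = 4·4·(6-(24/5))/6 = 16/5 kN·m
Load 2 — uniform load w=2 kN/m over full span:
  M_2 = wx(L-x)/2 = 2·(24/5)·(6-(24/5))/2 = 144/25 kN·m
Superposition: M = Σ M_i = 224/25 kN·m ≈ 8.960000 kN·m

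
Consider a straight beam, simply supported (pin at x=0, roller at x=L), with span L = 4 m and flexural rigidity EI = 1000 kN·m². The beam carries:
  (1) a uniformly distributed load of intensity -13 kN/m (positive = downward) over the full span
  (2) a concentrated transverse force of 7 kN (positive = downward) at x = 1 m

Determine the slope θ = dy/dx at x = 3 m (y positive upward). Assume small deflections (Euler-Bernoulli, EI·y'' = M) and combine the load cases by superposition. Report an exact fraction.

Load 1 — uniform load w=-13 kN/m over full span:
  θ_1 = -w(L³-6Lx²+4x³)/(24EI) = -(-13)·(4³-6·4·3²+4·3³)/(24·1000) = -143/6000 rad
Load 2 — point force P=7 kN at a=1 m (b=L-a=3):
  θ_2 = -Pa(2L²-6Lx+3x²+a²)/(6LEI)  [x>a] = -7·1·(2·4²-6·4·3+3·3²+1²)/(6·4·1000) = 7/2000 rad
Superposition: θ = Σ θ_i = -61/3000 rad ≈ -0.020333 rad

θ(3) = -61/3000 rad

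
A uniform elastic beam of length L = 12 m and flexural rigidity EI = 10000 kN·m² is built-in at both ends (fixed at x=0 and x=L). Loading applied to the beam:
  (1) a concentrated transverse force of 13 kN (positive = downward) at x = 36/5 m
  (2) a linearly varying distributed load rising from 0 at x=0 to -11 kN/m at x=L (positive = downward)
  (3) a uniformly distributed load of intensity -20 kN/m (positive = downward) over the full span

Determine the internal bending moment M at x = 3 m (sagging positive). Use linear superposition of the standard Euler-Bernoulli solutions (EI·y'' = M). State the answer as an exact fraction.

Load 1 — point force P=13 kN at a=36/5 m (b=L-a=24/5):
  M_1 = Pb²(3a+b)x/L³ - Pab²/L²  [x≤a] = 13·(24/5)²·(3·(36/5)+(24/5))·3/12³ - 13·(36/5)·(24/5)²/12² = -156/125 kN·m
Load 2 — triangular load w₀=-11 kN/m (0→w₀ over full span):
  M_2 = 3w₀Lx/20 - w₀L²/30 - w₀x³/(6L) = 3·(-11)·12·3/20 - (-11)·12²/30 - (-11)·3³/(6·12) = -99/40 kN·m
Load 3 — uniform load w=-20 kN/m over full span:
  M_3 = wLx/2 - wL²/12 - wx²/2 = (-20)·12·3/2 - (-20)·12²/12 - (-20)·3²/2 = -30 kN·m
Superposition: M = Σ M_i = -33723/1000 kN·m ≈ -33.723000 kN·m

M(3) = -33723/1000 kN·m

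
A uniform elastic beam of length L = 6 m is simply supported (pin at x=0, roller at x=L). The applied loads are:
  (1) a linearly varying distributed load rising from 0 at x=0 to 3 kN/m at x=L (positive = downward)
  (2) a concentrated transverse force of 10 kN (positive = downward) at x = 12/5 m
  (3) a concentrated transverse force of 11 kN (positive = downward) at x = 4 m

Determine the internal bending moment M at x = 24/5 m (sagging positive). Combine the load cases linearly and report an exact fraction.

Load 1 — triangular load w₀=3 kN/m (0→w₀ over full span):
  M_1 = w₀Lx/6 - w₀x³/(6L) = 3·6·(24/5)/6 - 3·(24/5)³/(6·6) = 648/125 kN·m
Load 2 — point force P=10 kN at a=12/5 m (b=L-a=18/5):
  M_2 = Pa(L-x)/L  [x>a] = 10·(12/5)·(6-(24/5))/6 = 24/5 kN·m
Load 3 — point force P=11 kN at a=4 m (b=L-a=2):
  M_3 = Pa(L-x)/L  [x>a] = 11·4·(6-(24/5))/6 = 44/5 kN·m
Superposition: M = Σ M_i = 2348/125 kN·m ≈ 18.784000 kN·m

M(24/5) = 2348/125 kN·m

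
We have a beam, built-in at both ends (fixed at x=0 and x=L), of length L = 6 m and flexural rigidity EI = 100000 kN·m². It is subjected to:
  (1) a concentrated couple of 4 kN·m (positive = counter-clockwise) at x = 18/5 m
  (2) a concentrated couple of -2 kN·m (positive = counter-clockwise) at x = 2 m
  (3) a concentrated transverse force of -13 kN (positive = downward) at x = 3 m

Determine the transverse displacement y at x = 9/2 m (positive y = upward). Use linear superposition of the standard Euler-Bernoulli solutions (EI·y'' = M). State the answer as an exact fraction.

Load 1 — applied couple M₀=4 kN·m at a=18/5 m (b=L-a=12/5):
  y_1 = (R_Ax³/6 - M_Ax²/2 - M₀(x-a)²/2)/EI  [x>a] with R_A=24/25, M_A=32/25 = ((24/25)·(9/2)³/6 - (32/25)·(9/2)²/2 - 4·((9/2)-(18/5))²/2)/100000 = 0 m
Load 2 — applied couple M₀=-2 kN·m at a=2 m (b=L-a=4):
  y_2 = (R_Ax³/6 - M_Ax²/2 - M₀(x-a)²/2)/EI  [x>a] with R_A=-4/9, M_A=0 = ((-4/9)·(9/2)³/6 - 0·(9/2)²/2 - (-2)·((9/2)-2)²/2)/100000 = -1/200000 m
Load 3 — point force P=-13 kN at a=3 m (b=L-a=3):
  y_3 = -Pa²(L-x)²(3bL-(3b+a)(L-x))/(6L³EI)  [x>a] = -(-13)·3²·(6-(9/2))²·(3·3·6-(3·3+3)·(6-(9/2)))/(6·6³·100000) = 117/1600000 m
Superposition: y = Σ y_i = 109/1600000 m ≈ 0.000068 m

y(9/2) = 109/1600000 m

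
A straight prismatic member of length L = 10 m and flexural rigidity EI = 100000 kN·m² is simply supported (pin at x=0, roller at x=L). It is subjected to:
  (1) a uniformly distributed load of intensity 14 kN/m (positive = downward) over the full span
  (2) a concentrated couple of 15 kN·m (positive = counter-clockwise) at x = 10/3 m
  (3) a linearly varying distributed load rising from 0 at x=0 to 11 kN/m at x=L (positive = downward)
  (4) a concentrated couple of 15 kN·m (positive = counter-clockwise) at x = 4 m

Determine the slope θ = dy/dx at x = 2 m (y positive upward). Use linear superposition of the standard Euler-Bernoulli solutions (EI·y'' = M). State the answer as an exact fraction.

θ(2) = -28063/4500000 rad

Load 1 — uniform load w=14 kN/m over full span:
  θ_1 = -w(L³-6Lx²+4x³)/(24EI) = -14·(10³-6·10·2²+4·2³)/(24·100000) = -231/50000 rad
Load 2 — applied couple M₀=15 kN·m at a=10/3 m (b=L-a=20/3):
  θ_2 = (M₀x²/(2L)+C₁)/EI  [x≤a] with C₁=M₀(3b²-L²)/(6L)=25/3 = (15·2²/(2·10)+(25/3))/100000 = 17/150000 rad
Load 3 — triangular load w₀=11 kN/m (0→w₀ over full span):
  θ_3 = -w₀(7L⁴-30L²x²+15x⁴)/(360LEI) = -11·(7·10⁴-30·10²·2²+15·2⁴)/(360·10·100000) = -1001/562500 rad
Load 4 — applied couple M₀=15 kN·m at a=4 m (b=L-a=6):
  θ_4 = (M₀x²/(2L)+C₁)/EI  [x≤a] with C₁=M₀(3b²-L²)/(6L)=2 = (15·2²/(2·10)+2)/100000 = 1/20000 rad
Superposition: θ = Σ θ_i = -28063/4500000 rad ≈ -0.006236 rad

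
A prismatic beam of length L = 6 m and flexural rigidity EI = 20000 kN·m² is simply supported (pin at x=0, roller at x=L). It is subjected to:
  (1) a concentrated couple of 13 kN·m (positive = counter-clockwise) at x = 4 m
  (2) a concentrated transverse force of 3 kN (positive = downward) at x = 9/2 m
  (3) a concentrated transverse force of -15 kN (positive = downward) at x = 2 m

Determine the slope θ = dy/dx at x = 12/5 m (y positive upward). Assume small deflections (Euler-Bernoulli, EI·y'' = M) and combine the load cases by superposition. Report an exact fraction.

Load 1 — applied couple M₀=13 kN·m at a=4 m (b=L-a=2):
  θ_1 = (M₀x²/(2L)+C₁)/EI  [x≤a] with C₁=M₀(3b²-L²)/(6L)=-26/3 = (13·(12/5)²/(2·6)+(-26/3))/20000 = -91/750000 rad
Load 2 — point force P=3 kN at a=9/2 m (b=L-a=3/2):
  θ_2 = -Pb(L²-b²-3x²)/(6LEI)  [x≤a] = -3·(3/2)·(6²-(3/2)²-3·(12/5)²)/(6·6·20000) = -1647/16000000 rad
Load 3 — point force P=-15 kN at a=2 m (b=L-a=4):
  θ_3 = -Pa(2L²-6Lx+3x²+a²)/(6LEI)  [x>a] = -(-15)·2·(2·6²-6·6·(12/5)+3·(12/5)²+2²)/(6·6·20000) = 43/150000 rad
Superposition: θ = Σ θ_i = 599/9600000 rad ≈ 0.000062 rad

θ(12/5) = 599/9600000 rad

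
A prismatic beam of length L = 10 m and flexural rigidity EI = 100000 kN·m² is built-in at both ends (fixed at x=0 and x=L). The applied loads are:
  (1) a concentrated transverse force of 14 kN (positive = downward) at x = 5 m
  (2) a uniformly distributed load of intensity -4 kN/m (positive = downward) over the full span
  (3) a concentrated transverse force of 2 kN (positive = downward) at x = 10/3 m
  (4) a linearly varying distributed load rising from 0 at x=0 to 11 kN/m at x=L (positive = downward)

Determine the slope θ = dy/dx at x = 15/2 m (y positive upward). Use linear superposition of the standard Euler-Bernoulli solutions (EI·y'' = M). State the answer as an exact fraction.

Load 1 — point force P=14 kN at a=5 m (b=L-a=5):
  θ_1 = Pa²(L-x)(2bL-(3b+a)(L-x))/(2L³EI)  [x>a] = 14·5²·(10-(15/2))·(2·5·10-(3·5+5)·(10-(15/2)))/(2·10³·100000) = 7/32000 rad
Load 2 — uniform load w=-4 kN/m over full span:
  θ_2 = -wx(L-x)(L-2x)/(12EI) = -(-4)·(15/2)·(10-(15/2))·(10-2·(15/2))/(12·100000) = -1/3200 rad
Load 3 — point force P=2 kN at a=10/3 m (b=L-a=20/3):
  θ_3 = Pa²(L-x)(2bL-(3b+a)(L-x))/(2L³EI)  [x>a] = 2·(10/3)²·(10-(15/2))·(2·(20/3)·10-(3·(20/3)+(10/3))·(10-(15/2)))/(2·10³·100000) = 1/48000 rad
Load 4 — triangular load w₀=11 kN/m (0→w₀ over full span):
  θ_4 = -w₀(2x(L-x)(L-2x)(x+2L)+x²(L-x)²)/(120LEI) = -11·(2·(15/2)·(10-(15/2))·(10-2·(15/2))·((15/2)+2·10)+(15/2)²·(10-(15/2))²)/(120·10·100000) = 451/1024000 rad
Superposition: θ = Σ θ_i = 1129/3072000 rad ≈ 0.000368 rad

θ(15/2) = 1129/3072000 rad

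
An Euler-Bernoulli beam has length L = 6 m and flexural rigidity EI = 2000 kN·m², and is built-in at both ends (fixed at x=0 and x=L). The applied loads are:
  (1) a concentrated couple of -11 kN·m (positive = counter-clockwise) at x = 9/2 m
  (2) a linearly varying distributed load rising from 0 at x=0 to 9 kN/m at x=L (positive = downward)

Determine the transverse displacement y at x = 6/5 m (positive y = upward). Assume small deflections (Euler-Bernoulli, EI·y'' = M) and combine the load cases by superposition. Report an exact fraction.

Load 1 — applied couple M₀=-11 kN·m at a=9/2 m (b=L-a=3/2):
  y_1 = (R_Ax³/6 - M_Ax²/2)/EI  [x≤a] with R_A=-33/16, M_A=-55/16 = ((-33/16)·(6/5)³/6 - (-55/16)·(6/5)²/2)/2000 = 1881/2000000 m
Load 2 — triangular load w₀=9 kN/m (0→w₀ over full span):
  y_2 = -w₀x²(L-x)²(x+2L)/(120LEI) = -9·(6/5)²·(6-(6/5))²·((6/5)+2·6)/(120·6·2000) = -5346/1953125 m
Superposition: y = Σ y_i = -449163/250000000 m ≈ -0.001797 m

y(6/5) = -449163/250000000 m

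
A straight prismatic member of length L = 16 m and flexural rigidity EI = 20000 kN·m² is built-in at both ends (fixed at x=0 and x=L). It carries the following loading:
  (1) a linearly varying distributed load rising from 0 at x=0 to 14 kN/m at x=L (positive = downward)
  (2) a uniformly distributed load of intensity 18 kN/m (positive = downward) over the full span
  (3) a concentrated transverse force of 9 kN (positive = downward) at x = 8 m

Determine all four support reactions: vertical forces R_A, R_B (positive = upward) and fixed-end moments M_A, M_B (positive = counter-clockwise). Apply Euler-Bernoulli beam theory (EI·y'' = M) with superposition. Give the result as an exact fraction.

R_A = 1821/10 kN, M_A = 7822/15 kN·m, R_B = 2269/10 kN, M_B = -2906/5 kN·m

Load 1 — triangular load w₀=14 kN/m (0→w₀ over full span):
  R_A = 3w₀L/20 = 3·14·16/20 = 168/5 kN
  M_A = w₀L²/30 = 14·16²/30 = 1792/15 kN·m
  R_B = 7w₀L/20 = 7·14·16/20 = 392/5 kN
  M_B = -w₀L²/20 = -14·16²/20 = -896/5 kN·m
Load 2 — uniform load w=18 kN/m over full span:
  R_A = wL/2 = 18·16/2 = 144 kN
  M_A = wL²/12 = 18·16²/12 = 384 kN·m
  R_B = wL/2 = 18·16/2 = 144 kN
  M_B = -wL²/12 = -18·16²/12 = -384 kN·m
Load 3 — point force P=9 kN at a=8 m (b=L-a=8):
  R_A = Pb²(3a+b)/L³ = 9·8²·(3·8+8)/16³ = 9/2 kN
  M_A = Pab²/L² = 9·8·8²/16² = 18 kN·m
  R_B = Pa²(a+3b)/L³ = 9·8²·(8+3·8)/16³ = 9/2 kN
  M_B = -Pa²b/L² = -9·8²·8/16² = -18 kN·m
Superposition: R_A = 1821/10 kN, M_A = 7822/15 kN·m, R_B = 2269/10 kN, M_B = -2906/5 kN·m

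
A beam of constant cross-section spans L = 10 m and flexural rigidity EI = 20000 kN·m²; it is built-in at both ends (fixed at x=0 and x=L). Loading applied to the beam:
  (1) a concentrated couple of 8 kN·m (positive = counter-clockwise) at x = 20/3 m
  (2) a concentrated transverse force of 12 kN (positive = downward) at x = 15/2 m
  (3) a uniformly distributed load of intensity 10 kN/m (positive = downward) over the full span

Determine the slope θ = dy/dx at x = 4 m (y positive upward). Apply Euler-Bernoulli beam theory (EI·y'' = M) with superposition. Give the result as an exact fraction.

Load 1 — applied couple M₀=8 kN·m at a=20/3 m (b=L-a=10/3):
  θ_1 = (R_Ax²/2 - M_Ax)/EI  [x≤a] with R_A=16/15, M_A=8/3 = ((16/15)·4²/2 - (8/3)·4)/20000 = -1/9375 rad
Load 2 — point force P=12 kN at a=15/2 m (b=L-a=5/2):
  θ_2 = -Pb²x(2aL-(3a+b)x)/(2L³EI)  [x≤a] = -12·(5/2)²·4·(2·(15/2)·10-(3·(15/2)+(5/2))·4)/(2·10³·20000) = -3/8000 rad
Load 3 — uniform load w=10 kN/m over full span:
  θ_3 = -wx(L-x)(L-2x)/(12EI) = -10·4·(10-4)·(10-2·4)/(12·20000) = -1/500 rad
Superposition: θ = Σ θ_i = -1489/600000 rad ≈ -0.002482 rad

θ(4) = -1489/600000 rad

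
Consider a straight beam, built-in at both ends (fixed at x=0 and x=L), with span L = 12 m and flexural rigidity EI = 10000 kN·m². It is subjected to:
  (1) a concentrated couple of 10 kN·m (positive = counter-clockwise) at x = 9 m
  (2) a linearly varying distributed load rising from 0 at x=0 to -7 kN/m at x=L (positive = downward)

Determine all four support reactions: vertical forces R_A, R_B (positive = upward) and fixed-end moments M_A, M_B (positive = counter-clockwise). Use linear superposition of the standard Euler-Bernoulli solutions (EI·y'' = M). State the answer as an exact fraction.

Load 1 — applied couple M₀=10 kN·m at a=9 m (b=L-a=3):
  R_A = 6M₀ab/L³ = 6·10·9·3/12³ = 15/16 kN
  M_A = M₀b(2a-b)/L² = 10·3·(2·9-3)/12² = 25/8 kN·m
  R_B = -6M₀ab/L³ = -6·10·9·3/12³ = -15/16 kN
  M_B = M₀a(2b-a)/L² = 10·9·(2·3-9)/12² = -15/8 kN·m
Load 2 — triangular load w₀=-7 kN/m (0→w₀ over full span):
  R_A = 3w₀L/20 = 3·(-7)·12/20 = -63/5 kN
  M_A = w₀L²/30 = (-7)·12²/30 = -168/5 kN·m
  R_B = 7w₀L/20 = 7·(-7)·12/20 = -147/5 kN
  M_B = -w₀L²/20 = -(-7)·12²/20 = 252/5 kN·m
Superposition: R_A = -933/80 kN, M_A = -1219/40 kN·m, R_B = -2427/80 kN, M_B = 1941/40 kN·m

R_A = -933/80 kN, M_A = -1219/40 kN·m, R_B = -2427/80 kN, M_B = 1941/40 kN·m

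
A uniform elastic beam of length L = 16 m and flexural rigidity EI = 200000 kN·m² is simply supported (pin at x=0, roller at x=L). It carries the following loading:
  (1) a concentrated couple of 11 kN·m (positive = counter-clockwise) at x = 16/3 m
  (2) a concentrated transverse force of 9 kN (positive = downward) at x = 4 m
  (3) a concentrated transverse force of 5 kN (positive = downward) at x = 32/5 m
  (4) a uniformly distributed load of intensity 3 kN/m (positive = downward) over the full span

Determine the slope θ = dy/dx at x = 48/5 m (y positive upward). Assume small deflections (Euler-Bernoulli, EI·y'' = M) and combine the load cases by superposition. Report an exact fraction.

θ(48/5) = 124153/112500000 rad

Load 1 — applied couple M₀=11 kN·m at a=16/3 m (b=L-a=32/3):
  θ_1 = (M₀x²/(2L)-M₀(x-a)+C₁)/EI  [x>a] with C₁=M₀(3b²-L²)/(6L)=88/9 = (11·(48/5)²/(2·16)-11·((48/5)-(16/3))+(88/9))/200000 = -77/2812500 rad
Load 2 — point force P=9 kN at a=4 m (b=L-a=12):
  θ_2 = -Pa(2L²-6Lx+3x²+a²)/(6LEI)  [x>a] = -9·4·(2·16²-6·16·(48/5)+3·(48/5)²+4²)/(6·16·200000) = 549/2500000 rad
Load 3 — point force P=5 kN at a=32/5 m (b=L-a=48/5):
  θ_3 = -Pa(2L²-6Lx+3x²+a²)/(6LEI)  [x>a] = -5·(32/5)·(2·16²-6·16·(48/5)+3·(48/5)²+(32/5)²)/(6·16·200000) = 12/78125 rad
Load 4 — uniform load w=3 kN/m over full span:
  θ_4 = -w(L³-6Lx²+4x³)/(24EI) = -3·(16³-6·16·(48/5)²+4·(48/5)³)/(24·200000) = 296/390625 rad
Superposition: θ = Σ θ_i = 124153/112500000 rad ≈ 0.001104 rad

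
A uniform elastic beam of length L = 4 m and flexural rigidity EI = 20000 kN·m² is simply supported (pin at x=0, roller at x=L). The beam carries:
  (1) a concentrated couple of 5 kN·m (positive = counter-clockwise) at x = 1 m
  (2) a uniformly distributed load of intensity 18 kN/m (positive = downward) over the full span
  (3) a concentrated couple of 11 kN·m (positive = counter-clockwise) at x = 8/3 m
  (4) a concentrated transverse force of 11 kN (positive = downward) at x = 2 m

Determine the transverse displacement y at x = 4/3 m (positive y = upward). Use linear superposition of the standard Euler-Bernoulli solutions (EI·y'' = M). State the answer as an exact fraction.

Load 1 — applied couple M₀=5 kN·m at a=1 m (b=L-a=3):
  y_1 = (M₀x³/(6L)-M₀(x-a)²/2+C₁x)/EI  [x>a] with C₁=M₀(3b²-L²)/(6L)=55/24 = (5·(4/3)³/(6·4)-5·((4/3)-1)²/2+(55/24)·(4/3))/20000 = 53/324000 m
Load 2 — uniform load w=18 kN/m over full span:
  y_2 = -wx(L³-2Lx²+x³)/(24EI) = -18·(4/3)·(4³-2·4·(4/3)²+(4/3)³)/(24·20000) = -44/16875 m
Load 3 — applied couple M₀=11 kN·m at a=8/3 m (b=L-a=4/3):
  y_3 = (M₀x³/(6L)+C₁x)/EI  [x≤a] with C₁=M₀(3b²-L²)/(6L)=-44/9 = (11·(4/3)³/(6·4)+(-44/9)·(4/3))/20000 = -11/40500 m
Load 4 — point force P=11 kN at a=2 m (b=L-a=2):
  y_4 = -Pbx(L²-b²-x²)/(6LEI)  [x≤a] = -11·2·(4/3)·(4²-2²-(4/3)²)/(6·4·20000) = -253/405000 m
Superposition: y = Σ y_i = -5411/1620000 m ≈ -0.003340 m

y(4/3) = -5411/1620000 m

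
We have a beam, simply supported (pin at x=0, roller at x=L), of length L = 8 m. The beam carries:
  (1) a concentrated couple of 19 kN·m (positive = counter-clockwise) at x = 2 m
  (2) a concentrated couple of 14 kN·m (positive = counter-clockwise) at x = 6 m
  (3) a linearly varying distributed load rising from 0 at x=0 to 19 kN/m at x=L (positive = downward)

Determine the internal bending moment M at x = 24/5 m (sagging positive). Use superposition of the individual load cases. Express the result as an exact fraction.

M(24/5) = 9828/125 kN·m

Load 1 — applied couple M₀=19 kN·m at a=2 m (b=L-a=6):
  M_1 = M₀x/L - M₀  [x>a] = 19·(24/5)/8 - 19 = -38/5 kN·m
Load 2 — applied couple M₀=14 kN·m at a=6 m (b=L-a=2):
  M_2 = M₀x/L  [x≤a] = 14·(24/5)/8 = 42/5 kN·m
Load 3 — triangular load w₀=19 kN/m (0→w₀ over full span):
  M_3 = w₀Lx/6 - w₀x³/(6L) = 19·8·(24/5)/6 - 19·(24/5)³/(6·8) = 9728/125 kN·m
Superposition: M = Σ M_i = 9828/125 kN·m ≈ 78.624000 kN·m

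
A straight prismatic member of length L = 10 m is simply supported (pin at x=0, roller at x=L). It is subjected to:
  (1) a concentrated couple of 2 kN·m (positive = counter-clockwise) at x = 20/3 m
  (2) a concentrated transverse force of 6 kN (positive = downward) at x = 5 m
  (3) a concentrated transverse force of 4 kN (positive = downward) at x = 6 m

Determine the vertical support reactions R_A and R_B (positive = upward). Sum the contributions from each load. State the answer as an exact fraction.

R_A = 24/5 kN, R_B = 26/5 kN

Load 1 — applied couple M₀=2 kN·m at a=20/3 m (b=L-a=10/3):
  R_A = M₀/L = 2/10 = 1/5 kN
  R_B = -M₀/L = -2/10 = -1/5 kN
Load 2 — point force P=6 kN at a=5 m (b=L-a=5):
  R_A = Pb/L = 6·5/10 = 3 kN
  R_B = Pa/L = 6·5/10 = 3 kN
Load 3 — point force P=4 kN at a=6 m (b=L-a=4):
  R_A = Pb/L = 4·4/10 = 8/5 kN
  R_B = Pa/L = 4·6/10 = 12/5 kN
Superposition: R_A = 24/5 kN, R_B = 26/5 kN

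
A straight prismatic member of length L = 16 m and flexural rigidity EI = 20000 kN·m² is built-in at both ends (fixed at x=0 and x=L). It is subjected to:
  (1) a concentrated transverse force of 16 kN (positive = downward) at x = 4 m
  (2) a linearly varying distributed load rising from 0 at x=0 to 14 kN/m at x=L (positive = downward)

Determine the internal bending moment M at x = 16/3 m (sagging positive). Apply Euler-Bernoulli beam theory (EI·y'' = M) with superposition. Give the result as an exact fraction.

Load 1 — point force P=16 kN at a=4 m (b=L-a=12):
  M_1 = Pa²(a+3b)(L-x)/L³ - Pa²b/L²  [x>a] = 16·4²·(4+3·12)·(16-(16/3))/16³ - 16·4²·12/16² = 44/3 kN·m
Load 2 — triangular load w₀=14 kN/m (0→w₀ over full span):
  M_2 = 3w₀Lx/20 - w₀L²/30 - w₀x³/(6L) = 3·14·16·(16/3)/20 - 14·16²/30 - 14·(16/3)³/(6·16) = 15232/405 kN·m
Superposition: M = Σ M_i = 21172/405 kN·m ≈ 52.276543 kN·m

M(16/3) = 21172/405 kN·m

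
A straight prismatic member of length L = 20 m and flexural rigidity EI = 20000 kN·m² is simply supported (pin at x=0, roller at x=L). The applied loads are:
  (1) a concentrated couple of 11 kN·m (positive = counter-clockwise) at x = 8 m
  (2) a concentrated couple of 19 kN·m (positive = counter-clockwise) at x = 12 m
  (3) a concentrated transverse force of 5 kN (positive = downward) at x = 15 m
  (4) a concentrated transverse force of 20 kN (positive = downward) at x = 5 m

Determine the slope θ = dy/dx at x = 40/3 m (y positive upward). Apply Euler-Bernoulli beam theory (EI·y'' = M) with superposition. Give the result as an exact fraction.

Load 1 — applied couple M₀=11 kN·m at a=8 m (b=L-a=12):
  θ_1 = (M₀x²/(2L)-M₀(x-a)+C₁)/EI  [x>a] with C₁=M₀(3b²-L²)/(6L)=44/15 = (11·(40/3)²/(2·20)-11·((40/3)-8)+(44/15))/20000 = -77/225000 rad
Load 2 — applied couple M₀=19 kN·m at a=12 m (b=L-a=8):
  θ_2 = (M₀x²/(2L)-M₀(x-a)+C₁)/EI  [x>a] with C₁=M₀(3b²-L²)/(6L)=-494/15 = (19·(40/3)²/(2·20)-19·((40/3)-12)+(-494/15))/20000 = 589/450000 rad
Load 3 — point force P=5 kN at a=15 m (b=L-a=5):
  θ_3 = -Pb(L²-b²-3x²)/(6LEI)  [x≤a] = -5·5·(20²-5²-3·(40/3)²)/(6·20·20000) = 19/11520 rad
Load 4 — point force P=20 kN at a=5 m (b=L-a=15):
  θ_4 = -Pa(2L²-6Lx+3x²+a²)/(6LEI)  [x>a] = -20·5·(2·20²-6·20·(40/3)+3·(40/3)²+5²)/(6·20·20000) = 29/2880 rad
Superposition: θ = Σ θ_i = 6089/480000 rad ≈ 0.012685 rad

θ(40/3) = 6089/480000 rad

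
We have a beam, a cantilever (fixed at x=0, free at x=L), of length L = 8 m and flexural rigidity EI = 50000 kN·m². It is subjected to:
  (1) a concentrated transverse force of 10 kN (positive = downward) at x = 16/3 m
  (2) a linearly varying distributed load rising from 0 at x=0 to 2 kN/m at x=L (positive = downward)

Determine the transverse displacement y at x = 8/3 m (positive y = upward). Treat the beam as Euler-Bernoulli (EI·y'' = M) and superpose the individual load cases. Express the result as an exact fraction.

Load 1 — point force P=10 kN at a=16/3 m (b=L-a=8/3):
  y_1 = -Px²(3a-x)/(6EI)  [x≤a] = -10·(8/3)²·(3·(16/3)-(8/3))/(6·50000) = -32/10125 m
Load 2 — triangular load w₀=2 kN/m (0→w₀ over full span):
  y_2 = (w₀Lx³/12-w₀L²x²/6-w₀x⁵/(120L))/EI = (2·8·(8/3)³/12-2·8²·(8/3)²/6-2·(8/3)⁵/(120·8))/50000 = -28864/11390625 m
Superposition: y = Σ y_i = -64864/11390625 m ≈ -0.005695 m

y(8/3) = -64864/11390625 m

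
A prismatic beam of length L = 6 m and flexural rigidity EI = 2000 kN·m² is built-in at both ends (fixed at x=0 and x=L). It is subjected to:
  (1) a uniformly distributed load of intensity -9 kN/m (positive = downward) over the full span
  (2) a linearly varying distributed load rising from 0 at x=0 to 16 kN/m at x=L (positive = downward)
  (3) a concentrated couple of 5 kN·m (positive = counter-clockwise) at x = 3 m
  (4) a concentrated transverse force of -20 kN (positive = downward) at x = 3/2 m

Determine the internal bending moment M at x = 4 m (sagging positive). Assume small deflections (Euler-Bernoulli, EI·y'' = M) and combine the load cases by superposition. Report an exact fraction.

Load 1 — uniform load w=-9 kN/m over full span:
  M_1 = wLx/2 - wL²/12 - wx²/2 = (-9)·6·4/2 - (-9)·6²/12 - (-9)·4²/2 = -9 kN·m
Load 2 — triangular load w₀=16 kN/m (0→w₀ over full span):
  M_2 = 3w₀Lx/20 - w₀L²/30 - w₀x³/(6L) = 3·16·6·4/20 - 16·6²/30 - 16·4³/(6·6) = 448/45 kN·m
Load 3 — applied couple M₀=5 kN·m at a=3 m (b=L-a=3):
  M_3 = R_Ax - M_A - M₀  [x>a] with R_A=5/4, M_A=5/4 = (5/4)·4 - (5/4) - 5 = -5/4 kN·m
Load 4 — point force P=-20 kN at a=3/2 m (b=L-a=9/2):
  M_4 = Pa²(a+3b)(L-x)/L³ - Pa²b/L²  [x>a] = (-20)·(3/2)²·((3/2)+3·(9/2))·(6-4)/6³ - (-20)·(3/2)²·(9/2)/6² = -5/8 kN·m
Superposition: M = Σ M_i = -331/360 kN·m ≈ -0.919444 kN·m

M(4) = -331/360 kN·m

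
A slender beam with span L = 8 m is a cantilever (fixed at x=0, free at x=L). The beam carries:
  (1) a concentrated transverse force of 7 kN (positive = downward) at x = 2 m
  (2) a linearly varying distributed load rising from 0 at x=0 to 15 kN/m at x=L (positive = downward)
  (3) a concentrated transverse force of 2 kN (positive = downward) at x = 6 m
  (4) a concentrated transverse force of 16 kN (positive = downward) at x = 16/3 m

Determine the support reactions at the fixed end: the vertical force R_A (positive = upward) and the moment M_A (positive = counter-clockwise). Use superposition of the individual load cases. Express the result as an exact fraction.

Load 1 — point force P=7 kN at a=2 m (b=L-a=6):
  R_A = P = 7 kN
  M_A = Pa = 7·2 = 14 kN·m
Load 2 — triangular load w₀=15 kN/m (0→w₀ over full span):
  R_A = w₀L/2 = 15·8/2 = 60 kN
  M_A = w₀L²/3 = 15·8²/3 = 320 kN·m
Load 3 — point force P=2 kN at a=6 m (b=L-a=2):
  R_A = P = 2 kN
  M_A = Pa = 2·6 = 12 kN·m
Load 4 — point force P=16 kN at a=16/3 m (b=L-a=8/3):
  R_A = P = 16 kN
  M_A = Pa = 16·(16/3) = 256/3 kN·m
Superposition: R_A = 85 kN, M_A = 1294/3 kN·m

R_A = 85 kN, M_A = 1294/3 kN·m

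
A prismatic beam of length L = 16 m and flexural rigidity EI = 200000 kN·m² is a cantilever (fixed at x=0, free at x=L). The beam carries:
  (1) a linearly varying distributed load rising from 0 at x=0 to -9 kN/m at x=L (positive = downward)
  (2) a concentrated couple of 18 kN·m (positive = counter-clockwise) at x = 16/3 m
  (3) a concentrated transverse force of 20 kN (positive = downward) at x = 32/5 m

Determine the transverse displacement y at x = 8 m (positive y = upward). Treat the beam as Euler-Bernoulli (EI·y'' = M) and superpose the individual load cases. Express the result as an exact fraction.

Load 1 — triangular load w₀=-9 kN/m (0→w₀ over full span):
  y_1 = (w₀Lx³/12-w₀L²x²/6-w₀x⁵/(120L))/EI = ((-9)·16·8³/12-(-9)·16²·8²/6-(-9)·8⁵/(120·16))/200000 = 1452/15625 m
Load 2 — applied couple M₀=18 kN·m at a=16/3 m (b=L-a=32/3):
  y_2 = M₀a(2x-a)/(2EI)  [x>a] = 18·(16/3)·(2·8-(16/3))/(2·200000) = 8/3125 m
Load 3 — point force P=20 kN at a=32/5 m (b=L-a=48/5):
  y_3 = -Pa²(3x-a)/(6EI)  [x>a] = -20·(32/5)²·(3·8-(32/5))/(6·200000) = -2816/234375 m
Superposition: y = Σ y_i = 19564/234375 m ≈ 0.083473 m

y(8) = 19564/234375 m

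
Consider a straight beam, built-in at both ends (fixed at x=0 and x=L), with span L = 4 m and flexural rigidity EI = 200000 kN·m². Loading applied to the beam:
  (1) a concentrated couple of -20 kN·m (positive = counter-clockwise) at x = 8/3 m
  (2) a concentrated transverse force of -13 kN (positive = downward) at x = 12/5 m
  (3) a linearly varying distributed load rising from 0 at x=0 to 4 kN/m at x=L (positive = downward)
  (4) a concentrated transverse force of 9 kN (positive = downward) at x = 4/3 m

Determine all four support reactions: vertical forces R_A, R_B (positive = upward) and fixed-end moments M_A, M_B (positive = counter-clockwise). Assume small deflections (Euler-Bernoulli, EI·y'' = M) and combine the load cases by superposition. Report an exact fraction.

Load 1 — applied couple M₀=-20 kN·m at a=8/3 m (b=L-a=4/3):
  R_A = 6M₀ab/L³ = 6·(-20)·(8/3)·(4/3)/4³ = -20/3 kN
  M_A = M₀b(2a-b)/L² = (-20)·(4/3)·(2·(8/3)-(4/3))/4² = -20/3 kN·m
  R_B = -6M₀ab/L³ = -6·(-20)·(8/3)·(4/3)/4³ = 20/3 kN
  M_B = M₀a(2b-a)/L² = (-20)·(8/3)·(2·(4/3)-(8/3))/4² = 0 kN·m
Load 2 — point force P=-13 kN at a=12/5 m (b=L-a=8/5):
  R_A = Pb²(3a+b)/L³ = (-13)·(8/5)²·(3·(12/5)+(8/5))/4³ = -572/125 kN
  M_A = Pab²/L² = (-13)·(12/5)·(8/5)²/4² = -624/125 kN·m
  R_B = Pa²(a+3b)/L³ = (-13)·(12/5)²·((12/5)+3·(8/5))/4³ = -1053/125 kN
  M_B = -Pa²b/L² = -(-13)·(12/5)²·(8/5)/4² = 936/125 kN·m
Load 3 — triangular load w₀=4 kN/m (0→w₀ over full span):
  R_A = 3w₀L/20 = 3·4·4/20 = 12/5 kN
  M_A = w₀L²/30 = 4·4²/30 = 32/15 kN·m
  R_B = 7w₀L/20 = 7·4·4/20 = 28/5 kN
  M_B = -w₀L²/20 = -4·4²/20 = -16/5 kN·m
Load 4 — point force P=9 kN at a=4/3 m (b=L-a=8/3):
  R_A = Pb²(3a+b)/L³ = 9·(8/3)²·(3·(4/3)+(8/3))/4³ = 20/3 kN
  M_A = Pab²/L² = 9·(4/3)·(8/3)²/4² = 16/3 kN·m
  R_B = Pa²(a+3b)/L³ = 9·(4/3)²·((4/3)+3·(8/3))/4³ = 7/3 kN
  M_B = -Pa²b/L² = -9·(4/3)²·(8/3)/4² = -8/3 kN·m
Superposition: R_A = -272/125 kN, M_A = -524/125 kN·m, R_B = 772/125 kN, M_B = 608/375 kN·m

R_A = -272/125 kN, M_A = -524/125 kN·m, R_B = 772/125 kN, M_B = 608/375 kN·m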